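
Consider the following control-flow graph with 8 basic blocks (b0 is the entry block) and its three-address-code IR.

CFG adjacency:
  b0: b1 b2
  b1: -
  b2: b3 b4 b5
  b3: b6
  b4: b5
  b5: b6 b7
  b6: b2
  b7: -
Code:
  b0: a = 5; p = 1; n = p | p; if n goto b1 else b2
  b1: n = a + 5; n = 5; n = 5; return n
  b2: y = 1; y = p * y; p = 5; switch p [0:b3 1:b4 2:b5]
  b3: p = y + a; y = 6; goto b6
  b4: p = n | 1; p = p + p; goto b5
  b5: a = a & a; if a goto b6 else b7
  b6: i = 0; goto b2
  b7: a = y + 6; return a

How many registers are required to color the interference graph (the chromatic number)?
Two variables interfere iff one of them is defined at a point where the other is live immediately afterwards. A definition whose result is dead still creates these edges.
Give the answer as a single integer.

Answer: 4

Derivation:
Per-block:
  b0: {a,n,p} / ∅
  b1: {n} / {a}
  b2: {p,y} / {p}
  b3: {p,y} / {a,y}
  b4: {p} / {n}
  b5: {a} / {a}
  b6: {i} / ∅
  b7: {a} / {y}

Liveness:
  b0 li=∅ lo={a,n,p}
  b1 li={a} lo=∅
  b2 li={a,n,p} lo={a,n,p,y}
  b3 li={a,n,y} lo={a,n,p}
  b4 li={a,n,y} lo={a,n,p,y}
  b5 li={a,n,p,y} lo={a,n,p,y}
  b6 li={a,n,p} lo={a,n,p}
  b7 li={y} lo=∅

Conflict graph:
  a↔{i,n,p,y}
  i↔{a,n,p}
  n↔{a,i,p,y}
  p↔{a,i,n,y}
  y↔{a,n,p}

Chromatic number:
  clique {a,i,n,p} ⇒ need ≥ 4
  4-colouring: r0={a}  r1={n}  r2={p}  r3={i,y}
  χ = 4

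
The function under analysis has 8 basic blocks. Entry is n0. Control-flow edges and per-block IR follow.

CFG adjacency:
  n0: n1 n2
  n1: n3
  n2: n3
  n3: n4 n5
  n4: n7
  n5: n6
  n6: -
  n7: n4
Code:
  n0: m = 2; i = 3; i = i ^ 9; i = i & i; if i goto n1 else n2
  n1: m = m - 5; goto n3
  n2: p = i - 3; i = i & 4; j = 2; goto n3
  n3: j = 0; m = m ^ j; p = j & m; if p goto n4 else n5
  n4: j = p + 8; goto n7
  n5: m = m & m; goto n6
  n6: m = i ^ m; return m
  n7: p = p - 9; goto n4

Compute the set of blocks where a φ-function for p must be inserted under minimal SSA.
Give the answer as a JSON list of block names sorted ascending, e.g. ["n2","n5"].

Answer: ["n3", "n4"]

Derivation:
idom tree: n1←n0 n2←n0 n3←n0 n4←n3 n5←n3 n6←n5 n7←n4
Dom∩ at merges:
  n3: preds {n1,n2}: {n0,n1} ∩ {n0,n2} = {n0}; idom=n0
  n4: preds {n3,n7}: {n0,n3} ∩ {n0,n3,n4,n7} = {n0,n3}; idom=n3

Frontier:
  join n3 pred n1: n1 stop@n0
  join n3 pred n2: n2 stop@n0
  join n4 pred n3: · stop@n3
  join n4 pred n7: n7→n4 stop@n3
  DF(n0)=∅
  DF(n1)={n3}
  DF(n2)={n3}
  DF(n3)=∅
  DF(n4)={n4}
  DF(n5)=∅
  DF(n6)=∅
  DF(n7)={n4}

φ for p: defs {n2,n3,n7}
  DF⁺ = {n3,n4}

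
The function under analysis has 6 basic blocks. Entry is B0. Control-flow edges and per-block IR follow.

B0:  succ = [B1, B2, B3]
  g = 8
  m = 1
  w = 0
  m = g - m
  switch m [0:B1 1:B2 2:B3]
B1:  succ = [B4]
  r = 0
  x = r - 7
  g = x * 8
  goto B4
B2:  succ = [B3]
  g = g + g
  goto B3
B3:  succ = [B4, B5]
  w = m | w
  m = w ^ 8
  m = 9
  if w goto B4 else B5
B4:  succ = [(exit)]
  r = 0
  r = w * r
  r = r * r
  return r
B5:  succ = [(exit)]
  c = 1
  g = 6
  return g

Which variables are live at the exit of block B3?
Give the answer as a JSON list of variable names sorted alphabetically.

def/use:
  B0: def={g,m,w} ue=∅
  B1: def={g,r,x} ue=∅
  B2: def={g} ue={g}
  B3: def={m,w} ue={m,w}
  B4: def={r} ue={w}
  B5: def={c,g} ue=∅

Liveness:
  live B0: ∅→{g,m,w}
  live B1: {w}→{w}
  live B2: {g,m,w}→{m,w}
  live B3: {m,w}→{w}
  live B4: {w}→∅
  live B5: ∅→∅

live-out(B3) = ["w"]

Answer: ["w"]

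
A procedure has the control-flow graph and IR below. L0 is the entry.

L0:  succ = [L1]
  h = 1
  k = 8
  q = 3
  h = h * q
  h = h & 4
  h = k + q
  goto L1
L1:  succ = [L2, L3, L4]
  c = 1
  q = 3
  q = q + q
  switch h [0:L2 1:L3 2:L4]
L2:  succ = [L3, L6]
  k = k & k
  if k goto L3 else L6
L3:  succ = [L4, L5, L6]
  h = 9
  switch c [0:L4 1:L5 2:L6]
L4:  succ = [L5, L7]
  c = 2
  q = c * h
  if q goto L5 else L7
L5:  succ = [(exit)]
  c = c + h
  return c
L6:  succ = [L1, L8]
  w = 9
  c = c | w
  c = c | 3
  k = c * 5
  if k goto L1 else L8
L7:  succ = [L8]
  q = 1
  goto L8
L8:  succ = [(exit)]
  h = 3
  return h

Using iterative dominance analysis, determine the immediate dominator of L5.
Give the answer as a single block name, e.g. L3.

Answer: L1

Analysis:
idom tree: L1←L0 L2←L1 L3←L1 L4←L1 L5←L1 L6←L1 L7←L4 L8←L1
Dom at joins:
  L1: preds {L0,L6}: {L0} ∩ {L0,L1,L6} = {L0}; idom=L0
  L3: preds {L1,L2}: {L0,L1} ∩ {L0,L1,L2} = {L0,L1}; idom=L1
  L4: preds {L1,L3}: {L0,L1} ∩ {L0,L1,L3} = {L0,L1}; idom=L1
  L5: preds {L3,L4}: {L0,L1,L3} ∩ {L0,L1,L4} = {L0,L1}; idom=L1
  L6: preds {L2,L3}: {L0,L1,L2} ∩ {L0,L1,L3} = {L0,L1}; idom=L1
  L8: preds {L6,L7}: {L0,L1,L6} ∩ {L0,L1,L4,L7} = {L0,L1}; idom=L1

idom(L5) = L1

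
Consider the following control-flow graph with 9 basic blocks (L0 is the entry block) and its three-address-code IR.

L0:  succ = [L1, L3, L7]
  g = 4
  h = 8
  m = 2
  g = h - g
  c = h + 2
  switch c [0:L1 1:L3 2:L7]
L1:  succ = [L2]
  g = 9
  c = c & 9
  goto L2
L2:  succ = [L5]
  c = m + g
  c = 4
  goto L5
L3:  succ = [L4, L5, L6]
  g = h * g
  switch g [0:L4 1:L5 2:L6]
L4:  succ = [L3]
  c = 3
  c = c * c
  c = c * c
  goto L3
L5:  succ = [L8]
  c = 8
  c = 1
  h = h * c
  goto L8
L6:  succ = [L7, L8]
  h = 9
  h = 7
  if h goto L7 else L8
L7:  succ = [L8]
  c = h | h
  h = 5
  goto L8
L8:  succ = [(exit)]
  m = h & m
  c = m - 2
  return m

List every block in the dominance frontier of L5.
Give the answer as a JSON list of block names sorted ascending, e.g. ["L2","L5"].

idom tree: L1←L0 L2←L1 L3←L0 L4←L3 L5←L0 L6←L3 L7←L0 L8←L0
Dom∩ at merges:
  L3: preds {L0,L4}: {L0} ∩ {L0,L3,L4} = {L0}; idom=L0
  L5: preds {L2,L3}: {L0,L1,L2} ∩ {L0,L3} = {L0}; idom=L0
  L7: preds {L0,L6}: {L0} ∩ {L0,L3,L6} = {L0}; idom=L0
  L8: preds {L5,L6,L7}: {L0,L5} ∩ {L0,L3,L6} ∩ {L0,L7} = {L0}; idom=L0

Frontier:
  join L3 pred L0: · stop@L0
  join L3 pred L4: L4→L3 stop@L0
  join L5 pred L2: L2→L1 stop@L0
  join L5 pred L3: L3 stop@L0
  join L7 pred L0: · stop@L0
  join L7 pred L6: L6→L3 stop@L0
  join L8 pred L5: L5 stop@L0
  join L8 pred L6: L6→L3 stop@L0
  join L8 pred L7: L7 stop@L0
  DF(L0)=∅
  DF(L1)={L5}
  DF(L2)={L5}
  DF(L3)={L3,L5,L7,L8}
  DF(L4)={L3}
  DF(L5)={L8}
  DF(L6)={L7,L8}
  DF(L7)={L8}
  DF(L8)=∅

DF(L5) = ["L8"]

Answer: ["L8"]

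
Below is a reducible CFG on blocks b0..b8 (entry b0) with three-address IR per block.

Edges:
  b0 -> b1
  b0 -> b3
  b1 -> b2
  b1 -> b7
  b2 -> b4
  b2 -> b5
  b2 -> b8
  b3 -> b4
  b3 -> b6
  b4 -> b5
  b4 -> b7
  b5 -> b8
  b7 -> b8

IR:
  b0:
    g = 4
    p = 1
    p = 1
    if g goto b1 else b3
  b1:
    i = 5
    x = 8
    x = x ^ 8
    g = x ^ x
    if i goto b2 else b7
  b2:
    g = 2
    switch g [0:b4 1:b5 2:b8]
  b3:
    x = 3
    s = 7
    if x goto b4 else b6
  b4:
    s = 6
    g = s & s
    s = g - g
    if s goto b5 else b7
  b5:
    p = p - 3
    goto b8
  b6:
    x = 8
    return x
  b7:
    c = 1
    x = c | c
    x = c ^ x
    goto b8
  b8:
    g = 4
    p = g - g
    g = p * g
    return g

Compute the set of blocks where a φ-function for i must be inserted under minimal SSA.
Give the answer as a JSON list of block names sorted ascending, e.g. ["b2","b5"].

Answer: ["b4", "b5", "b7", "b8"]

Derivation:
idom tree: b1←b0 b2←b1 b3←b0 b4←b0 b5←b0 b6←b3 b7←b0 b8←b0
Join-block Dom:
  b4: preds {b2,b3}: {b0,b1,b2} ∩ {b0,b3} = {b0}; idom=b0
  b5: preds {b2,b4}: {b0,b1,b2} ∩ {b0,b4} = {b0}; idom=b0
  b7: preds {b1,b4}: {b0,b1} ∩ {b0,b4} = {b0}; idom=b0
  b8: preds {b2,b5,b7}: {b0,b1,b2} ∩ {b0,b5} ∩ {b0,b7} = {b0}; idom=b0

DF derivation:
  b4←b2: walk b2→b1 to b0
  b4←b3: walk b3 to b0
  b5←b2: walk b2→b1 to b0
  b5←b4: walk b4 to b0
  b7←b1: walk b1 to b0
  b7←b4: walk b4 to b0
  b8←b2: walk b2→b1 to b0
  b8←b5: walk b5 to b0
  b8←b7: walk b7 to b0
  DF(b0)=∅
  DF(b1)={b4,b5,b7,b8}
  DF(b2)={b4,b5,b8}
  DF(b3)={b4}
  DF(b4)={b5,b7}
  DF(b5)={b8}
  DF(b6)=∅
  DF(b7)={b8}
  DF(b8)=∅

φ for i: defs {b1}
  DF⁺ = {b4,b5,b7,b8}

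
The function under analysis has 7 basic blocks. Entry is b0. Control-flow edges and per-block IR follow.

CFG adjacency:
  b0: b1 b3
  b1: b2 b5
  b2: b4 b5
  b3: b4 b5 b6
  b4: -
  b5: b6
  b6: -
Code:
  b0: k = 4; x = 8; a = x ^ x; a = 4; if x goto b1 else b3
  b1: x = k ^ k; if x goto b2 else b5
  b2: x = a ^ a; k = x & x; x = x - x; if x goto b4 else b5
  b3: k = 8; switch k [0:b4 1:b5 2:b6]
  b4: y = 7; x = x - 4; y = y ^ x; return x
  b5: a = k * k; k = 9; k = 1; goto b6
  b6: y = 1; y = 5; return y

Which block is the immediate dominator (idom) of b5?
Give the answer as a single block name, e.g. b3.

Answer: b0

Derivation:
idom tree: b1←b0 b2←b1 b3←b0 b4←b0 b5←b0 b6←b0
Join-block Dom:
  b4: preds {b2,b3}: {b0,b1,b2} ∩ {b0,b3} = {b0}; idom=b0
  b5: preds {b1,b2,b3}: {b0,b1} ∩ {b0,b1,b2} ∩ {b0,b3} = {b0}; idom=b0
  b6: preds {b3,b5}: {b0,b3} ∩ {b0,b5} = {b0}; idom=b0

idom(b5) = b0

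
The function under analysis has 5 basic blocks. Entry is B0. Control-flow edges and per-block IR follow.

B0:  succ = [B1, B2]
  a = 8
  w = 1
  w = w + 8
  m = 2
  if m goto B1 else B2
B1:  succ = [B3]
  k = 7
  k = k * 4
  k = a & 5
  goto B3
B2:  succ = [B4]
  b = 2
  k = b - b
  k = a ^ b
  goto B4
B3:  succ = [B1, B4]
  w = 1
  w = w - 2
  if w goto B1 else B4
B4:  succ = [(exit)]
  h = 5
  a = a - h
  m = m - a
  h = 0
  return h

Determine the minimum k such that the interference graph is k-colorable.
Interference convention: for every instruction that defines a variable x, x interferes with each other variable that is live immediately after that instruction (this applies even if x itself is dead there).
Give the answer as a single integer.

Answer: 4

Derivation:
Per-block:
  B0: {a,m,w} / ∅
  B1: {k} / {a}
  B2: {b,k} / {a}
  B3: {w} / ∅
  B4: {a,h,m} / {a,m}

Live sets:
  B0: in=∅ out={a,m}
  B1: in={a,m} out={a,m}
  B2: in={a,m} out={a,m}
  B3: in={a,m} out={a,m}
  B4: in={a,m} out=∅

Conflict graph:
  a — {b,h,k,m,w}
  b — {a,k,m}
  h — {a,m}
  k — {a,b,m}
  m — {a,b,h,k,w}
  w — {a,m}

Chromatic number:
  lower bound: {a,b,k,m} mutually conflict ⇒ χ ≥ 4
  assign a→c0 b→c2 h→c2 k→c3 m→c1 w→c2 — no edge inside a register ⇒ χ ≤ 4
  χ = 4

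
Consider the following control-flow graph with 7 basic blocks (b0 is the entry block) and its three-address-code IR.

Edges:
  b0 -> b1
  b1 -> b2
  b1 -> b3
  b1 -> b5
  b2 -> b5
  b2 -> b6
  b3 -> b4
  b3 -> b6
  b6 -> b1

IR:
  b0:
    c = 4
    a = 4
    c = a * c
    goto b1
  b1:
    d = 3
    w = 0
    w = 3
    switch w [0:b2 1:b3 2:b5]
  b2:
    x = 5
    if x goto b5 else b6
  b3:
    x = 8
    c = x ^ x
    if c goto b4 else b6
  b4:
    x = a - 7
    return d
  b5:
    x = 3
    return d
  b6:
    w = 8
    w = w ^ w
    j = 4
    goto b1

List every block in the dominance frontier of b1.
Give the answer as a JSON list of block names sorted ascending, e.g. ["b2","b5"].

idom tree: b1←b0 b2←b1 b3←b1 b4←b3 b5←b1 b6←b1
Join-block Dom:
  b1: preds {b0,b6}: {b0} ∩ {b0,b1,b6} = {b0}; idom=b0
  b5: preds {b1,b2}: {b0,b1} ∩ {b0,b1,b2} = {b0,b1}; idom=b1
  b6: preds {b2,b3}: {b0,b1,b2} ∩ {b0,b1,b3} = {b0,b1}; idom=b1

DF derivation:
  b1←b0: walk · to b0
  b1←b6: walk b6→b1 to b0
  b5←b1: walk · to b1
  b5←b2: walk b2 to b1
  b6←b2: walk b2 to b1
  b6←b3: walk b3 to b1
  b0: DF=∅
  b1: DF={b1}
  b2: DF={b5,b6}
  b3: DF={b6}
  b4: DF=∅
  b5: DF=∅
  b6: DF={b1}

DF(b1) = ["b1"]

Answer: ["b1"]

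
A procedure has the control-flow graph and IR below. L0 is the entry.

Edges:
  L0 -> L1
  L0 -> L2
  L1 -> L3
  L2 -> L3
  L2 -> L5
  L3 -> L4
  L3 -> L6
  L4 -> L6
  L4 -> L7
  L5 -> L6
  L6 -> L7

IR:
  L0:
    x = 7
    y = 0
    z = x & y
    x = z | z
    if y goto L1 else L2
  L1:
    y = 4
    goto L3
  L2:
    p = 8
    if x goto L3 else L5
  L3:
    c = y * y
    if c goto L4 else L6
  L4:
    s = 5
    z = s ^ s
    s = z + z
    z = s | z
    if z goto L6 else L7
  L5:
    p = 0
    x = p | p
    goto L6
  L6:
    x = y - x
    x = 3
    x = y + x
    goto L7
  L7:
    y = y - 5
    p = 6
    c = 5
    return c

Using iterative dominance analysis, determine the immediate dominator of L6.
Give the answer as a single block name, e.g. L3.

Answer: L0

Working:
idom tree: L1←L0 L2←L0 L3←L0 L4←L3 L5←L2 L6←L0 L7←L0
Dom∩ at merges:
  L3: preds {L1,L2}: {L0,L1} ∩ {L0,L2} = {L0}; idom=L0
  L6: preds {L3,L4,L5}: {L0,L3} ∩ {L0,L3,L4} ∩ {L0,L2,L5} = {L0}; idom=L0
  L7: preds {L4,L6}: {L0,L3,L4} ∩ {L0,L6} = {L0}; idom=L0

idom(L6) = L0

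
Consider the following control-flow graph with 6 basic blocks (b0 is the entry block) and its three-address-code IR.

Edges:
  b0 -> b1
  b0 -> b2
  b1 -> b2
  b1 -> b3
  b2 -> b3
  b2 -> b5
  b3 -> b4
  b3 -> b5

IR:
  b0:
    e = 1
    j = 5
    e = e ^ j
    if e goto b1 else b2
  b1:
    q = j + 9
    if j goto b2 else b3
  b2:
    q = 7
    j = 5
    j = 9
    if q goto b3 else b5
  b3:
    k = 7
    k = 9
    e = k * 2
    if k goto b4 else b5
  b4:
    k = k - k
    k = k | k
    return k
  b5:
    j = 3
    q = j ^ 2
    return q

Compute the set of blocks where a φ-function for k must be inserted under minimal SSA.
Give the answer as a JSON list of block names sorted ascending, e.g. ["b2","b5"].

Answer: ["b5"]

Working:
idom tree: b1←b0 b2←b0 b3←b0 b4←b3 b5←b0
Dom at joins:
  b2: preds {b0,b1}: {b0} ∩ {b0,b1} = {b0}; idom=b0
  b3: preds {b1,b2}: {b0,b1} ∩ {b0,b2} = {b0}; idom=b0
  b5: preds {b2,b3}: {b0,b2} ∩ {b0,b3} = {b0}; idom=b0

DF walk-up:
  join b2 pred b0: · stop@b0
  join b2 pred b1: b1 stop@b0
  join b3 pred b1: b1 stop@b0
  join b3 pred b2: b2 stop@b0
  join b5 pred b2: b2 stop@b0
  join b5 pred b3: b3 stop@b0
  b0: DF=∅
  b1: DF={b2,b3}
  b2: DF={b3,b5}
  b3: DF={b5}
  b4: DF=∅
  b5: DF=∅

φ for k: defs {b3,b4}
  DF⁺ = {b5}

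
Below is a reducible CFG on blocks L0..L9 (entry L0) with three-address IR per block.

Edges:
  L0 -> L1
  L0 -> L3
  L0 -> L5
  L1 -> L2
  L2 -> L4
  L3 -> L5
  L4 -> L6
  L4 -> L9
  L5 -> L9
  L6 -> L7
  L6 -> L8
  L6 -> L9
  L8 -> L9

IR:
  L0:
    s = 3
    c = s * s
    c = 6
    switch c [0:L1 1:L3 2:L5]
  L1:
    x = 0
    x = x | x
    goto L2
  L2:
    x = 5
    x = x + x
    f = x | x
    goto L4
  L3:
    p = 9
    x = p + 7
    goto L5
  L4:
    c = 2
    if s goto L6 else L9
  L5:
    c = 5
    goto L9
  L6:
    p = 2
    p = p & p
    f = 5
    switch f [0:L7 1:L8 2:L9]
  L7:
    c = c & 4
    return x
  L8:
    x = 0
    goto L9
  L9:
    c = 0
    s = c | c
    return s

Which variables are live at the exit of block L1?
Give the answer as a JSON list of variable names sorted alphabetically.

Answer: ["s"]

Analysis:
Per-block:
  L0: {c,s} / ∅
  L1: {x} / ∅
  L2: {f,x} / ∅
  L3: {p,x} / ∅
  L4: {c} / {s}
  L5: {c} / ∅
  L6: {f,p} / ∅
  L7: {c} / {c,x}
  L8: {x} / ∅
  L9: {c,s} / ∅

Liveness:
  L0: in=∅ out={s}
  L1: in={s} out={s}
  L2: in={s} out={s,x}
  L3: in=∅ out=∅
  L4: in={s,x} out={c,x}
  L5: in=∅ out=∅
  L6: in={c,x} out={c,x}
  L7: in={c,x} out=∅
  L8: in=∅ out=∅
  L9: in=∅ out=∅

live-out(L1) = ["s"]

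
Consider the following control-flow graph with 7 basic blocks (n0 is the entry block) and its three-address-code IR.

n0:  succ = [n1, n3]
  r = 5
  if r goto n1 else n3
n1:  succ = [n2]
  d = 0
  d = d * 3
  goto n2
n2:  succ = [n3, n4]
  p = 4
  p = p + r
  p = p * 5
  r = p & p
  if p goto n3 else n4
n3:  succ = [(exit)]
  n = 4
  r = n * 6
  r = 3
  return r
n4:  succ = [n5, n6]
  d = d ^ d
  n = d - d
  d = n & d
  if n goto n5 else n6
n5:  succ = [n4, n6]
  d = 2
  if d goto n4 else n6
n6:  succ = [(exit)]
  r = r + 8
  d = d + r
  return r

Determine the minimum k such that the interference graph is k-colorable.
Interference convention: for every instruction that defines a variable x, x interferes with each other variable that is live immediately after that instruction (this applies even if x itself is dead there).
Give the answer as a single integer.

Answer: 3

Analysis:
def/use:
  n0 def {r} use ∅
  n1 def {d} use ∅
  n2 def {p,r} use {r}
  n3 def {n,r} use ∅
  n4 def {d,n} use {d}
  n5 def {d} use ∅
  n6 def {d,r} use {d,r}

Live sets:
  n0: in=∅ out={r}
  n1: in={r} out={d,r}
  n2: in={d,r} out={d,r}
  n3: in=∅ out=∅
  n4: in={d,r} out={d,r}
  n5: in={r} out={d,r}
  n6: in={d,r} out=∅

Conflict graph:
  d↔{n,p,r}
  n↔{d,r}
  p↔{d,r}
  r↔{d,n,p}

Registers:
  {d,n,r} pairwise interfere (3-clique) ⇒ χ ≥ 3
  3-colouring: R0={d}  R1={r}  R2={n,p}
  χ = 3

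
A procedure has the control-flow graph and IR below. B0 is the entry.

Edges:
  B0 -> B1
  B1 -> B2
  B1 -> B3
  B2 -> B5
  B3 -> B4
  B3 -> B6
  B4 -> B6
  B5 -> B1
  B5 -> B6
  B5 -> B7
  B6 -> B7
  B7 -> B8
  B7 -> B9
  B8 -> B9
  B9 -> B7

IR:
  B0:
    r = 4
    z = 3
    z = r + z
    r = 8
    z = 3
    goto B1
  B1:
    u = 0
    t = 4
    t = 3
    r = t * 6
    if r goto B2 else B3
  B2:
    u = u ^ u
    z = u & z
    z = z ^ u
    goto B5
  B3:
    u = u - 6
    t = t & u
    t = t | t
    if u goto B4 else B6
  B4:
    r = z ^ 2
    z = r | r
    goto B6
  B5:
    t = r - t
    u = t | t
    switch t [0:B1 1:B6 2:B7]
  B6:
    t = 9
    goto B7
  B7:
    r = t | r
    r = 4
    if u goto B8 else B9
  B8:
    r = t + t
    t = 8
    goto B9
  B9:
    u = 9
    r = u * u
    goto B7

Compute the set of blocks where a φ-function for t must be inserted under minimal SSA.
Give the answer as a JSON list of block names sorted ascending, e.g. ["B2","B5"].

idom tree: B1←B0 B2←B1 B3←B1 B4←B3 B5←B2 B6←B1 B7←B1 B8←B7 B9←B7
Dom at joins:
  B1: preds {B0,B5}: {B0} ∩ {B0,B1,B2,B5} = {B0}; idom=B0
  B6: preds {B3,B4,B5}: {B0,B1,B3} ∩ {B0,B1,B3,B4} ∩ {B0,B1,B2,B5} = {B0,B1}; idom=B1
  B7: preds {B5,B6,B9}: {B0,B1,B2,B5} ∩ {B0,B1,B6} ∩ {B0,B1,B7,B9} = {B0,B1}; idom=B1
  B9: preds {B7,B8}: {B0,B1,B7} ∩ {B0,B1,B7,B8} = {B0,B1,B7}; idom=B7

DF derivation:
  join B1 pred B0: · stop@B0
  join B1 pred B5: B5→B2→B1 stop@B0
  join B6 pred B3: B3 stop@B1
  join B6 pred B4: B4→B3 stop@B1
  join B6 pred B5: B5→B2 stop@B1
  join B7 pred B5: B5→B2 stop@B1
  join B7 pred B6: B6 stop@B1
  join B7 pred B9: B9→B7 stop@B1
  join B9 pred B7: · stop@B7
  join B9 pred B8: B8 stop@B7
  DF(B0)=∅
  DF(B1)={B1}
  DF(B2)={B1,B6,B7}
  DF(B3)={B6}
  DF(B4)={B6}
  DF(B5)={B1,B6,B7}
  DF(B6)={B7}
  DF(B7)={B7}
  DF(B8)={B9}
  DF(B9)={B7}

φ for t: defs {B1,B3,B5,B6,B8}
  DF⁺ = {B1,B6,B7,B9}

Answer: ["B1", "B6", "B7", "B9"]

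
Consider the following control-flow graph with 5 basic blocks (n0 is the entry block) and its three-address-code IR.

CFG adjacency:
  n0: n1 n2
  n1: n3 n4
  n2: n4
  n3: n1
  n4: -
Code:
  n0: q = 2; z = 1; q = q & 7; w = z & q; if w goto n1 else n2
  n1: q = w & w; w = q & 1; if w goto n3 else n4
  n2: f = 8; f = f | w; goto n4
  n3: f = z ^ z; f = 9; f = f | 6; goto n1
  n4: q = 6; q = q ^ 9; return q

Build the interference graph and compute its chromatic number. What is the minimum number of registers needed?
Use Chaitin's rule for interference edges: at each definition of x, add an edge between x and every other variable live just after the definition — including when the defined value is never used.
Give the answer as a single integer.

Answer: 3

Working:
Block summaries:
  n0: def={q,w,z} ue=∅
  n1: def={q,w} ue={w}
  n2: def={f} ue={w}
  n3: def={f} ue={z}
  n4: def={q} ue=∅

Live sets:
  n0: in=∅ out={w,z}
  n1: in={w,z} out={w,z}
  n2: in={w} out=∅
  n3: in={w,z} out={w,z}
  n4: in=∅ out=∅

Interference:
  f↔{w,z}
  q↔{z}
  w↔{f,z}
  z↔{f,q,w}

Chromatic number:
  {f,w,z} pairwise interfere (3-clique) ⇒ χ ≥ 3
  assign f→c1 q→c1 w→c2 z→c0 — no edge inside a register ⇒ χ ≤ 3
  χ = 3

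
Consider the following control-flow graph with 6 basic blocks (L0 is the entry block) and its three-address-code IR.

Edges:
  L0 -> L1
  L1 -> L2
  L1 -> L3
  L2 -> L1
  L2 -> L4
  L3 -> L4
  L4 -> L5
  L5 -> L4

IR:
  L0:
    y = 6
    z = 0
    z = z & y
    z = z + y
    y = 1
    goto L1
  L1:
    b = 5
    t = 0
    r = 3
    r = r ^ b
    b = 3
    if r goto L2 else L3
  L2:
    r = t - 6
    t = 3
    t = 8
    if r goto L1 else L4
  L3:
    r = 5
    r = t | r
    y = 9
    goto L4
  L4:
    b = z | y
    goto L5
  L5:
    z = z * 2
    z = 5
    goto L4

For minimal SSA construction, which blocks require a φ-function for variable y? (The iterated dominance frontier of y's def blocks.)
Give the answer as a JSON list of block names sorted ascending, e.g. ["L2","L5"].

Answer: ["L4"]

Derivation:
idom tree: L1←L0 L2←L1 L3←L1 L4←L1 L5←L4
Dom at joins:
  L1: preds {L0,L2}: {L0} ∩ {L0,L1,L2} = {L0}; idom=L0
  L4: preds {L2,L3,L5}: {L0,L1,L2} ∩ {L0,L1,L3} ∩ {L0,L1,L4,L5} = {L0,L1}; idom=L1

DF derivation:
  L1←L0: walk · to L0
  L1←L2: walk L2→L1 to L0
  L4←L2: walk L2 to L1
  L4←L3: walk L3 to L1
  L4←L5: walk L5→L4 to L1
  L0 → ∅
  L1 → {L1}
  L2 → {L1,L4}
  L3 → {L4}
  L4 → {L4}
  L5 → {L4}

φ for y: defs {L0,L3}
  DF⁺ = {L4}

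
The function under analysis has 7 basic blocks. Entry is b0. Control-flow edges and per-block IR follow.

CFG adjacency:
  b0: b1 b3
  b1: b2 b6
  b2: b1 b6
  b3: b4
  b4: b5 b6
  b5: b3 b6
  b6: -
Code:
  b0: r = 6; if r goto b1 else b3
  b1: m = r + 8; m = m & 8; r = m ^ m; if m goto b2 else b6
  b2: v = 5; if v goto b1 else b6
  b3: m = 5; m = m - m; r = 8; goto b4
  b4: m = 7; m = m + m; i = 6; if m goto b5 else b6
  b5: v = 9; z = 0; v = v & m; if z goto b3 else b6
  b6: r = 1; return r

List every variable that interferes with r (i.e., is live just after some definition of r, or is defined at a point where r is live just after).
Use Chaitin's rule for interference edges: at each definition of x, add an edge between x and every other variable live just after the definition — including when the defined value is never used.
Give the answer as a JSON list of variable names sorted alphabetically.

def/use:
  b0: {r} / ∅
  b1: {m,r} / {r}
  b2: {v} / ∅
  b3: {m,r} / ∅
  b4: {i,m} / ∅
  b5: {v,z} / {m}
  b6: {r} / ∅

Liveness:
  b0: in=∅ out={r}
  b1: in={r} out={r}
  b2: in={r} out={r}
  b3: in=∅ out=∅
  b4: in=∅ out={m}
  b5: in={m} out=∅
  b6: in=∅ out=∅

Conflict graph:
  i↔{m}
  m↔{i,r,v,z}
  r↔{m,v}
  v↔{m,r,z}
  z↔{m,v}

N(r) = ["m", "v"]

Answer: ["m", "v"]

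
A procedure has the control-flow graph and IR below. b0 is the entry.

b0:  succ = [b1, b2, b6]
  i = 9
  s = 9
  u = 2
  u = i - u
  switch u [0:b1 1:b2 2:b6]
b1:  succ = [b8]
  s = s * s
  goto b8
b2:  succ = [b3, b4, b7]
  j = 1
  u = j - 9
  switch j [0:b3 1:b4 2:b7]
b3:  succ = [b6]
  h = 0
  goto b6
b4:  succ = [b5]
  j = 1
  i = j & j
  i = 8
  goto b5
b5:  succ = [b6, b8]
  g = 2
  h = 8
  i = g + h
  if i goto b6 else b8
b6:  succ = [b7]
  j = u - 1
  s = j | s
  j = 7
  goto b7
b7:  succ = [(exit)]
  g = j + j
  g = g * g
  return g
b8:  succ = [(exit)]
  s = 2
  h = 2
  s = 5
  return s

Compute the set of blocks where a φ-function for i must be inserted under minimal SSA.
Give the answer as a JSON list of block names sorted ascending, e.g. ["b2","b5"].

idom tree: b1←b0 b2←b0 b3←b2 b4←b2 b5←b4 b6←b0 b7←b0 b8←b0
Dom∩ at merges:
  b6: preds {b0,b3,b5}: {b0} ∩ {b0,b2,b3} ∩ {b0,b2,b4,b5} = {b0}; idom=b0
  b7: preds {b2,b6}: {b0,b2} ∩ {b0,b6} = {b0}; idom=b0
  b8: preds {b1,b5}: {b0,b1} ∩ {b0,b2,b4,b5} = {b0}; idom=b0

Frontier:
  b6←b0: walk · to b0
  b6←b3: walk b3→b2 to b0
  b6←b5: walk b5→b4→b2 to b0
  b7←b2: walk b2 to b0
  b7←b6: walk b6 to b0
  b8←b1: walk b1 to b0
  b8←b5: walk b5→b4→b2 to b0
  b0: DF=∅
  b1: DF={b8}
  b2: DF={b6,b7,b8}
  b3: DF={b6}
  b4: DF={b6,b8}
  b5: DF={b6,b8}
  b6: DF={b7}
  b7: DF=∅
  b8: DF=∅

φ for i: defs {b0,b4,b5}
  DF⁺ = {b6,b7,b8}

Answer: ["b6", "b7", "b8"]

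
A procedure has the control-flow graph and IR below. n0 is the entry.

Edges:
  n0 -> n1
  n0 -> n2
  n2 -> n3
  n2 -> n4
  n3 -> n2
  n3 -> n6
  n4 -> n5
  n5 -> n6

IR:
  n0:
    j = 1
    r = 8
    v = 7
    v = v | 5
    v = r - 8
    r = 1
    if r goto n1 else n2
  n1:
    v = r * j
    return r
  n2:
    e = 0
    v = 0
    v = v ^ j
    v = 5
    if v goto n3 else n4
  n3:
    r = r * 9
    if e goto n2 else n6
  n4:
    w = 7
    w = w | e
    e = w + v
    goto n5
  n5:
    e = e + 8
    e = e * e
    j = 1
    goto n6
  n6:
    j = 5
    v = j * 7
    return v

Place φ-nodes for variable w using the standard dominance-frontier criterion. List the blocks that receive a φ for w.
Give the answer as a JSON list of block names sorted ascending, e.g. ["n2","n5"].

Answer: ["n6"]

Working:
idom tree: n1←n0 n2←n0 n3←n2 n4←n2 n5←n4 n6←n2
Dom at joins:
  n2: preds {n0,n3}: {n0} ∩ {n0,n2,n3} = {n0}; idom=n0
  n6: preds {n3,n5}: {n0,n2,n3} ∩ {n0,n2,n4,n5} = {n0,n2}; idom=n2

Frontier:
  n2←n0: walk · to n0
  n2←n3: walk n3→n2 to n0
  n6←n3: walk n3 to n2
  n6←n5: walk n5→n4 to n2
  DF(n0)=∅
  DF(n1)=∅
  DF(n2)={n2}
  DF(n3)={n2,n6}
  DF(n4)={n6}
  DF(n5)={n6}
  DF(n6)=∅

φ for w: defs {n4}
  DF⁺ = {n6}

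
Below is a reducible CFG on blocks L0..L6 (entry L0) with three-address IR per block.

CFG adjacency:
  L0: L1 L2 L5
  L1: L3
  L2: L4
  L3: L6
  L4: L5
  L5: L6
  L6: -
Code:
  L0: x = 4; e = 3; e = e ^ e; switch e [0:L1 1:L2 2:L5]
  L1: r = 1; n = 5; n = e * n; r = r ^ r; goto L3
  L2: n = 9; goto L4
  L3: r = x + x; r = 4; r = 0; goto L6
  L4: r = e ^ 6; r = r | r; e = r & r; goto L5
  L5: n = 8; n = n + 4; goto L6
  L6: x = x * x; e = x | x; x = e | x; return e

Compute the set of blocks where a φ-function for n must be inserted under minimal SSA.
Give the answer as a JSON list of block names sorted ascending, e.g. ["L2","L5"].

idom tree: L1←L0 L2←L0 L3←L1 L4←L2 L5←L0 L6←L0
Dom∩ at merges:
  L5: preds {L0,L4}: {L0} ∩ {L0,L2,L4} = {L0}; idom=L0
  L6: preds {L3,L5}: {L0,L1,L3} ∩ {L0,L5} = {L0}; idom=L0

DF derivation:
  join L5 pred L0: · stop@L0
  join L5 pred L4: L4→L2 stop@L0
  join L6 pred L3: L3→L1 stop@L0
  join L6 pred L5: L5 stop@L0
  L0 → ∅
  L1 → {L6}
  L2 → {L5}
  L3 → {L6}
  L4 → {L5}
  L5 → {L6}
  L6 → ∅

φ for n: defs {L1,L2,L5}
  DF⁺ = {L5,L6}

Answer: ["L5", "L6"]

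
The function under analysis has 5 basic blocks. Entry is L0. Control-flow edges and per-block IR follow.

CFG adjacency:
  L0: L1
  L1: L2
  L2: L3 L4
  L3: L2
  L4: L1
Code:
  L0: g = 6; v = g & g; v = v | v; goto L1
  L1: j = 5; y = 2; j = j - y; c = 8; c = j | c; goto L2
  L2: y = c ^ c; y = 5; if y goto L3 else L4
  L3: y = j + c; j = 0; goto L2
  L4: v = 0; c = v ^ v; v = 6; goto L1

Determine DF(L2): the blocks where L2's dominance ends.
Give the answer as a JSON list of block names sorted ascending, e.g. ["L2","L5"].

idom tree: L1←L0 L2←L1 L3←L2 L4←L2
Dom at joins:
  L1: preds {L0,L4}: {L0} ∩ {L0,L1,L2,L4} = {L0}; idom=L0
  L2: preds {L1,L3}: {L0,L1} ∩ {L0,L1,L2,L3} = {L0,L1}; idom=L1

DF derivation:
  join L1 pred L0: · stop@L0
  join L1 pred L4: L4→L2→L1 stop@L0
  join L2 pred L1: · stop@L1
  join L2 pred L3: L3→L2 stop@L1
  L0: DF=∅
  L1: DF={L1}
  L2: DF={L1,L2}
  L3: DF={L2}
  L4: DF={L1}

DF(L2) = ["L1", "L2"]

Answer: ["L1", "L2"]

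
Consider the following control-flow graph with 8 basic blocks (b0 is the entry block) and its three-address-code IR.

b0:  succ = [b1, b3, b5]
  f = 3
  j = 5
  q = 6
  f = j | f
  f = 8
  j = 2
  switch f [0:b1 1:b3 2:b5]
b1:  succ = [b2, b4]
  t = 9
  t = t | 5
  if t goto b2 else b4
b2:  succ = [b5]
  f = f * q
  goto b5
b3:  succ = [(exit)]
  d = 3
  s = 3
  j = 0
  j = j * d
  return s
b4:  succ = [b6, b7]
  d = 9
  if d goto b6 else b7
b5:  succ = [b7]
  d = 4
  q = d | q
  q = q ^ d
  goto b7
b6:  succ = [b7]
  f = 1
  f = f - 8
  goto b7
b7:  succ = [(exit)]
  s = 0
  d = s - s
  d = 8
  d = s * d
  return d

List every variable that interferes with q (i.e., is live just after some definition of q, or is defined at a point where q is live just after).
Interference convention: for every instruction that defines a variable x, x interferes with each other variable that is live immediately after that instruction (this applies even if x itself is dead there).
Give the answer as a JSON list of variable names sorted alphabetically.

Answer: ["d", "f", "j", "t"]

Analysis:
Block summaries:
  b0 def {f,j,q} use ∅
  b1 def {t} use ∅
  b2 def {f} use {f,q}
  b3 def {d,j,s} use ∅
  b4 def {d} use ∅
  b5 def {d,q} use {q}
  b6 def {f} use ∅
  b7 def {d,s} use ∅

Live sets:
  b0 li=∅ lo={f,q}
  b1 li={f,q} lo={f,q}
  b2 li={f,q} lo={q}
  b3 li=∅ lo=∅
  b4 li=∅ lo=∅
  b5 li={q} lo=∅
  b6 li=∅ lo=∅
  b7 li=∅ lo=∅

Conflict graph:
  d: {j,q,s}
  f: {j,q,t}
  j: {d,f,q,s}
  q: {d,f,j,t}
  s: {d,j}
  t: {f,q}

N(q) = ["d", "f", "j", "t"]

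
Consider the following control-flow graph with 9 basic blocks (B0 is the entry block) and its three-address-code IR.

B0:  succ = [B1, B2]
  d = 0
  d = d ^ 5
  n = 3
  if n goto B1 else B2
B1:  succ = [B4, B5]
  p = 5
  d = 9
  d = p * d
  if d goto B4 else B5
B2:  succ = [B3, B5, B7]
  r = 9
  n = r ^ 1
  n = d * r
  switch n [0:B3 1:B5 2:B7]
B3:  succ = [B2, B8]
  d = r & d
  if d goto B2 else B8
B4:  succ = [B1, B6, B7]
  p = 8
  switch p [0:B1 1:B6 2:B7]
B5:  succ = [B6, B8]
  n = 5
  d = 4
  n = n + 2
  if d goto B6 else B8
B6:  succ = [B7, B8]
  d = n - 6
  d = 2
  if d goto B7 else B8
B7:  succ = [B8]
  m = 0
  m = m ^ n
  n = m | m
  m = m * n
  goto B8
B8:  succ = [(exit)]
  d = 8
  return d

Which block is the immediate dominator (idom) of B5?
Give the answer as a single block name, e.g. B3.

idom tree: B1←B0 B2←B0 B3←B2 B4←B1 B5←B0 B6←B0 B7←B0 B8←B0
Dom at joins:
  B1: preds {B0,B4}: {B0} ∩ {B0,B1,B4} = {B0}; idom=B0
  B2: preds {B0,B3}: {B0} ∩ {B0,B2,B3} = {B0}; idom=B0
  B5: preds {B1,B2}: {B0,B1} ∩ {B0,B2} = {B0}; idom=B0
  B6: preds {B4,B5}: {B0,B1,B4} ∩ {B0,B5} = {B0}; idom=B0
  B7: preds {B2,B4,B6}: {B0,B2} ∩ {B0,B1,B4} ∩ {B0,B6} = {B0}; idom=B0
  B8: preds {B3,B5,B6,B7}: {B0,B2,B3} ∩ {B0,B5} ∩ {B0,B6} ∩ {B0,B7} = {B0}; idom=B0

idom(B5) = B0

Answer: B0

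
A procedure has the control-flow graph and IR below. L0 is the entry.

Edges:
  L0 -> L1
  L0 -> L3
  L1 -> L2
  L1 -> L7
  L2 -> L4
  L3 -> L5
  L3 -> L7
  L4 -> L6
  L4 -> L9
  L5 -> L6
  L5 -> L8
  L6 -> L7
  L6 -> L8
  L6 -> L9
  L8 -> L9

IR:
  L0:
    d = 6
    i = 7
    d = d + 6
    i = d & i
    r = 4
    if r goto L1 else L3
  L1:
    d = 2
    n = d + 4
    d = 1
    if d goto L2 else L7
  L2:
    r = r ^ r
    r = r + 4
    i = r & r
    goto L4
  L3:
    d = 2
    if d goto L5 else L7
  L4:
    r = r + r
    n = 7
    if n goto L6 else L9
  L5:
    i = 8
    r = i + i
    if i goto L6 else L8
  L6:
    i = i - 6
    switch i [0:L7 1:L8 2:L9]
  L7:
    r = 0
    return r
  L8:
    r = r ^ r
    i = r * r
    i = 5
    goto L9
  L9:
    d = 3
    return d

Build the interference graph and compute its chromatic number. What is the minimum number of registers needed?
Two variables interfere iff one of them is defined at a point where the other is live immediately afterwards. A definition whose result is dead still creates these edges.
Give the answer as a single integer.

def/use:
  L0 def {d,i,r} use ∅
  L1 def {d,n} use ∅
  L2 def {i,r} use {r}
  L3 def {d} use ∅
  L4 def {n,r} use {r}
  L5 def {i,r} use ∅
  L6 def {i} use {i}
  L7 def {r} use ∅
  L8 def {i,r} use {r}
  L9 def {d} use ∅

Liveness:
  live L0: ∅→{r}
  live L1: {r}→{r}
  live L2: {r}→{i,r}
  live L3: ∅→∅
  live L4: {i,r}→{i,r}
  live L5: ∅→{i,r}
  live L6: {i,r}→{r}
  live L7: ∅→∅
  live L8: {r}→∅
  live L9: ∅→∅

Conflict graph:
  d↔{i,r}
  i↔{d,n,r}
  n↔{i,r}
  r↔{d,i,n}

Colouring:
  clique {d,i,r} ⇒ need ≥ 3
  assign d→c2 i→c0 n→c2 r→c1 — no edge inside a register ⇒ χ ≤ 3
  χ = 3

Answer: 3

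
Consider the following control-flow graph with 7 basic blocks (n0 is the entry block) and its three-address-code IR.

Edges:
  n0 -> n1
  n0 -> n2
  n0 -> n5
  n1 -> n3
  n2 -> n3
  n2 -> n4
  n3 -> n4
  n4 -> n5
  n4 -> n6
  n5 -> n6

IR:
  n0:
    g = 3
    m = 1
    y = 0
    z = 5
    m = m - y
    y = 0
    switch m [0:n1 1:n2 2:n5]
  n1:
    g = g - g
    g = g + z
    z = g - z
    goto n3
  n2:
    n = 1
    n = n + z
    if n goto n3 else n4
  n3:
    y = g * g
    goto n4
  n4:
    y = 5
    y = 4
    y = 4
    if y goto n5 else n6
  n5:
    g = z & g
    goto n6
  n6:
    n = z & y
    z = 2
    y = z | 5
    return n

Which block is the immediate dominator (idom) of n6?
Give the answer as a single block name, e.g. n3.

Answer: n0

Working:
idom tree: n1←n0 n2←n0 n3←n0 n4←n0 n5←n0 n6←n0
Dom∩ at merges:
  n3: preds {n1,n2}: {n0,n1} ∩ {n0,n2} = {n0}; idom=n0
  n4: preds {n2,n3}: {n0,n2} ∩ {n0,n3} = {n0}; idom=n0
  n5: preds {n0,n4}: {n0} ∩ {n0,n4} = {n0}; idom=n0
  n6: preds {n4,n5}: {n0,n4} ∩ {n0,n5} = {n0}; idom=n0

idom(n6) = n0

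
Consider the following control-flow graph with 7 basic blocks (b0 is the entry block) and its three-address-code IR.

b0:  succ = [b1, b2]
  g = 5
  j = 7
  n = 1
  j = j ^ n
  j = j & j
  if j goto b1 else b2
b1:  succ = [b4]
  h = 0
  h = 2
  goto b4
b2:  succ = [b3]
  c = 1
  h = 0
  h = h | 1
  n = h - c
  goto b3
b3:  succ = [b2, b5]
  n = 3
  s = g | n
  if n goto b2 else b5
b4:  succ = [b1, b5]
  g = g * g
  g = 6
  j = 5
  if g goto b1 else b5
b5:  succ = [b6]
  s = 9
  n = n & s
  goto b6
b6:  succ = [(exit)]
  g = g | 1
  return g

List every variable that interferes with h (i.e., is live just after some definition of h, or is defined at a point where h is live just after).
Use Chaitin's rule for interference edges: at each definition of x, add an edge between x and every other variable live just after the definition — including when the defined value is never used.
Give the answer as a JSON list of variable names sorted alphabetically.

Answer: ["c", "g", "n"]

Working:
def/use:
  b0 def {g,j,n} use ∅
  b1 def {h} use ∅
  b2 def {c,h,n} use ∅
  b3 def {n,s} use {g}
  b4 def {g,j} use {g}
  b5 def {n,s} use {n}
  b6 def {g} use {g}

Live sets:
  live b0: ∅→{g,n}
  live b1: {g,n}→{g,n}
  live b2: {g}→{g}
  live b3: {g}→{g,n}
  live b4: {g,n}→{g,n}
  live b5: {g,n}→{g}
  live b6: {g}→∅

Interfere edges:
  c↔{g,h}
  g↔{c,h,j,n,s}
  h↔{c,g,n}
  j↔{g,n}
  n↔{g,h,j,s}
  s↔{g,n}

N(h) = ["c", "g", "n"]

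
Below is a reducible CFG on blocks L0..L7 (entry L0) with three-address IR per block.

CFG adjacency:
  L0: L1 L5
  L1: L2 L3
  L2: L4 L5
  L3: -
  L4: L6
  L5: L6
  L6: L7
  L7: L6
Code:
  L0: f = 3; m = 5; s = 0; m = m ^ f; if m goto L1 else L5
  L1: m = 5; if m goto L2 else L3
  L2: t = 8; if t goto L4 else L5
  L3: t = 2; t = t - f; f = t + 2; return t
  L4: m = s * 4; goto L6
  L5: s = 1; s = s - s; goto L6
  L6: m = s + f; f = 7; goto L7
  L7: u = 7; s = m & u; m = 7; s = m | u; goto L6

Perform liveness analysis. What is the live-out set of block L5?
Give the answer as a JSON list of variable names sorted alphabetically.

Block summaries:
  L0 def {f,m,s} use ∅
  L1 def {m} use ∅
  L2 def {t} use ∅
  L3 def {f,t} use {f}
  L4 def {m} use {s}
  L5 def {s} use ∅
  L6 def {f,m} use {f,s}
  L7 def {m,s,u} use {m}

Liveness:
  live L0: ∅→{f,s}
  live L1: {f,s}→{f,s}
  live L2: {f,s}→{f,s}
  live L3: {f}→∅
  live L4: {f,s}→{f,s}
  live L5: {f}→{f,s}
  live L6: {f,s}→{f,m}
  live L7: {f,m}→{f,s}

live-out(L5) = ["f", "s"]

Answer: ["f", "s"]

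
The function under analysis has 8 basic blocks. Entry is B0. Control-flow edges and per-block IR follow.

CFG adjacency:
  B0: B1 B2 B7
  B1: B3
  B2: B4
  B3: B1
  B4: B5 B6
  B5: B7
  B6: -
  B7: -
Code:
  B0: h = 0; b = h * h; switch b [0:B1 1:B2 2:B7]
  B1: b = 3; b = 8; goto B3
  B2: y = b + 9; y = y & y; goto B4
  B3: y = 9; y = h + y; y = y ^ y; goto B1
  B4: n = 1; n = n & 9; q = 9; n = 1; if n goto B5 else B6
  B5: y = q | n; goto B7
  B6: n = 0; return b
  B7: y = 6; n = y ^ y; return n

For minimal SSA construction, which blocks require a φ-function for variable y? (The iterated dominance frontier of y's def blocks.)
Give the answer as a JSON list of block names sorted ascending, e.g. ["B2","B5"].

idom tree: B1←B0 B2←B0 B3←B1 B4←B2 B5←B4 B6←B4 B7←B0
Dom at joins:
  B1: preds {B0,B3}: {B0} ∩ {B0,B1,B3} = {B0}; idom=B0
  B7: preds {B0,B5}: {B0} ∩ {B0,B2,B4,B5} = {B0}; idom=B0

Frontier:
  join B1 pred B0: · stop@B0
  join B1 pred B3: B3→B1 stop@B0
  join B7 pred B0: · stop@B0
  join B7 pred B5: B5→B4→B2 stop@B0
  B0 → ∅
  B1 → {B1}
  B2 → {B7}
  B3 → {B1}
  B4 → {B7}
  B5 → {B7}
  B6 → ∅
  B7 → ∅

φ for y: defs {B2,B3,B5,B7}
  DF⁺ = {B1,B7}

Answer: ["B1", "B7"]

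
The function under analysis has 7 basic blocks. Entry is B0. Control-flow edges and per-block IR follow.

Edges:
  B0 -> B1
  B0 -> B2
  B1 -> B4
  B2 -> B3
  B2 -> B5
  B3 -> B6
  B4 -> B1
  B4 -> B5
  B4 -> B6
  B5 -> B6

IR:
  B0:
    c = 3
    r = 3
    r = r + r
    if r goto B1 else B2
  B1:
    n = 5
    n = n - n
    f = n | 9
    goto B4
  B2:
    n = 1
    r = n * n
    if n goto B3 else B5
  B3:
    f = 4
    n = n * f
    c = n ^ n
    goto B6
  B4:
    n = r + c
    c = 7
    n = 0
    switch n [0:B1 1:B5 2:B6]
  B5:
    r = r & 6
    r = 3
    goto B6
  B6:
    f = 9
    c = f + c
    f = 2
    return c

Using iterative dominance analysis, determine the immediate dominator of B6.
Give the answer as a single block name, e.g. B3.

Answer: B0

Working:
idom tree: B1←B0 B2←B0 B3←B2 B4←B1 B5←B0 B6←B0
Dom∩ at merges:
  B1: preds {B0,B4}: {B0} ∩ {B0,B1,B4} = {B0}; idom=B0
  B5: preds {B2,B4}: {B0,B2} ∩ {B0,B1,B4} = {B0}; idom=B0
  B6: preds {B3,B4,B5}: {B0,B2,B3} ∩ {B0,B1,B4} ∩ {B0,B5} = {B0}; idom=B0

idom(B6) = B0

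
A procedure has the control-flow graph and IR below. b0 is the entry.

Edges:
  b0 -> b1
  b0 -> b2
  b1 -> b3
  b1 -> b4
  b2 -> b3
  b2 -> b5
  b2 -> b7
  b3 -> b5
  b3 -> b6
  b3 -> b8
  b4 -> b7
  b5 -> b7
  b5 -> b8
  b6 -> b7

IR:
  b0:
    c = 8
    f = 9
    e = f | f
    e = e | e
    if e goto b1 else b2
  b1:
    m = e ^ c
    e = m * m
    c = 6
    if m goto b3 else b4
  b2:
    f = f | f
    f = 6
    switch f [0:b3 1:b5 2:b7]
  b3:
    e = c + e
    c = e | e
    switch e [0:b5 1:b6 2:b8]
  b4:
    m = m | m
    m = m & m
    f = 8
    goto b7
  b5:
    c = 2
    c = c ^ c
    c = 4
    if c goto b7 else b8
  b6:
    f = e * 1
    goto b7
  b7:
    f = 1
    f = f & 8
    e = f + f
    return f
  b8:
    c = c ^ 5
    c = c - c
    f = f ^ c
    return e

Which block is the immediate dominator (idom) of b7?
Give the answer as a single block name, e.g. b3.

idom tree: b1←b0 b2←b0 b3←b0 b4←b1 b5←b0 b6←b3 b7←b0 b8←b0
Join-block Dom:
  b3: preds {b1,b2}: {b0,b1} ∩ {b0,b2} = {b0}; idom=b0
  b5: preds {b2,b3}: {b0,b2} ∩ {b0,b3} = {b0}; idom=b0
  b7: preds {b2,b4,b5,b6}: {b0,b2} ∩ {b0,b1,b4} ∩ {b0,b5} ∩ {b0,b3,b6} = {b0}; idom=b0
  b8: preds {b3,b5}: {b0,b3} ∩ {b0,b5} = {b0}; idom=b0

idom(b7) = b0

Answer: b0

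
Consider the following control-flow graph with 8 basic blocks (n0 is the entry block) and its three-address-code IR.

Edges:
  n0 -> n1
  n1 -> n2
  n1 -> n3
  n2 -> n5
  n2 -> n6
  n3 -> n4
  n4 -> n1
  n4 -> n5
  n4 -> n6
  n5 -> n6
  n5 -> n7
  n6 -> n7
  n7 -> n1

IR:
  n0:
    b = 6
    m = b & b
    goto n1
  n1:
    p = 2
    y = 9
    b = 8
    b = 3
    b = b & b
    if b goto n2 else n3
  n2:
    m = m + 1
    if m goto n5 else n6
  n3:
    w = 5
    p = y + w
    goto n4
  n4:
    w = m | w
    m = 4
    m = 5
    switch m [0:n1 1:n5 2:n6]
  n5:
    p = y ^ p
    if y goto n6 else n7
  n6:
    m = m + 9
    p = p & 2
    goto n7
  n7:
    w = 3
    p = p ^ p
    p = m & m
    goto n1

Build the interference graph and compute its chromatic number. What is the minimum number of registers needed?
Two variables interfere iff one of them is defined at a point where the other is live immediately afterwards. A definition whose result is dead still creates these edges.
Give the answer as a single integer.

Answer: 4

Derivation:
Block summaries:
  n0: {b,m} / ∅
  n1: {b,p,y} / ∅
  n2: {m} / {m}
  n3: {p,w} / {y}
  n4: {m,w} / {m,w}
  n5: {p} / {p,y}
  n6: {m,p} / {m,p}
  n7: {p,w} / {m,p}

Live sets:
  n0 li=∅ lo={m}
  n1 li={m} lo={m,p,y}
  n2 li={m,p,y} lo={m,p,y}
  n3 li={m,y} lo={m,p,w,y}
  n4 li={m,p,w,y} lo={m,p,y}
  n5 li={m,p,y} lo={m,p}
  n6 li={m,p} lo={m,p}
  n7 li={m,p} lo={m}

Conflict graph:
  b — {m,p,y}
  m — {b,p,w,y}
  p — {b,m,w,y}
  w — {m,p,y}
  y — {b,m,p,w}

Chromatic number:
  {b,m,p,y} pairwise interfere (4-clique) ⇒ χ ≥ 4
  4-colouring: r0={m}  r1={p}  r2={y}  r3={b,w}
  χ = 4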